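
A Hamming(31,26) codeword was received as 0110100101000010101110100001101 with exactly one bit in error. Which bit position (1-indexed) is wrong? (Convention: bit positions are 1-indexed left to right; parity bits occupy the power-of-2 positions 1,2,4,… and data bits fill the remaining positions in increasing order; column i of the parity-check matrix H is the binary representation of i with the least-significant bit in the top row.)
Syndrome s = H · r^T (mod 2), r = 0110100101000010101110100001101:
  s[0] = (1010101010101010101010101010101)·(0110100101000010101110100001101) mod 2 = 0+0+1+0+1+0+0+0+0+0+0+0+0+0+1+0+1+0+1+0+1+0+1+0+0+0+0+0+1+0+1 mod 2 = 1
  s[1] = (0110011001100110011001100110011)·(0110100101000010101110100001101) mod 2 = 0+1+1+0+0+0+0+0+0+1+0+0+0+0+1+0+0+0+1+0+0+0+1+0+0+0+0+0+0+0+1 mod 2 = 1
  s[2] = (0001111000011110000111100001111)·(0110100101000010101110100001101) mod 2 = 0+0+0+0+1+0+0+0+0+0+0+0+0+0+1+0+0+0+0+1+1+0+1+0+0+0+0+1+1+0+1 mod 2 = 0
  s[3] = (0000000111111110000000011111111)·(0110100101000010101110100001101) mod 2 = 0+0+0+0+0+0+0+1+0+1+0+0+0+0+1+0+0+0+0+0+0+0+0+0+0+0+0+1+1+0+1 mod 2 = 0
  s[4] = (0000000000000001111111111111111)·(0110100101000010101110100001101) mod 2 = 0+0+0+0+0+0+0+0+0+0+0+0+0+0+0+0+1+0+1+1+1+0+1+0+0+0+0+1+1+0+1 mod 2 = 0
Syndrome = 11000
Column i of H is the binary representation of i, so the syndrome is the binary index of the flipped bit.
Read s = 11000 with s[0] as LSB: 1·2^0 + 1·2^1 + 0·2^2 + 0·2^3 + 0·2^4 = 3.
Error is at bit position 3.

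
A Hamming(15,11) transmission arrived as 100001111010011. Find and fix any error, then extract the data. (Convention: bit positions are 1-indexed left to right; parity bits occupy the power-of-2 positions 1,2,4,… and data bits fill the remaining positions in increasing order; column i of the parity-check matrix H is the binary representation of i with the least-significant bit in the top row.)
Syndrome s = H · r^T (mod 2), r = 100001111010011:
  s[0] = (101010101010101)·(100001111010011) mod 2 = 1+0+0+0+0+0+1+0+1+0+1+0+0+0+1 mod 2 = 1
  s[1] = (011001100110011)·(100001111010011) mod 2 = 0+0+0+0+0+1+1+0+0+0+1+0+0+1+1 mod 2 = 1
  s[2] = (000111100001111)·(100001111010011) mod 2 = 0+0+0+0+0+1+1+0+0+0+0+0+0+1+1 mod 2 = 0
  s[3] = (000000011111111)·(100001111010011) mod 2 = 0+0+0+0+0+0+0+1+1+0+1+0+0+1+1 mod 2 = 1
Syndrome = 1101
Column 11 of H equals this syndrome → error at bit 11 (1-indexed).
Flip bit 11: 100001111010011 → 100001111000011
Extract data bits at positions {3,5,6,7,9,10,11,12,13,14,15}: 00111000011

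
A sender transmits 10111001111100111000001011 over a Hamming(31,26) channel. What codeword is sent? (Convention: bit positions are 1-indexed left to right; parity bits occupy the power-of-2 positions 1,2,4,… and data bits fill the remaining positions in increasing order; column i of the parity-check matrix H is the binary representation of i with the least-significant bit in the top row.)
Codeword c = d · G (mod 2), d = 10111001111100111000001011:
  c[0] = d·G[:,0] = (10111001111100111000001011)·(11011010101101010101010101) mod 2 = 1+0+0+1+1+0+0+0+1+0+1+1+0+0+0+1+0+0+0+0+0+0+0+0+0+1 mod 2 = 0
  c[1] = d·G[:,1] = (10111001111100111000001011)·(10110110011011001100110011) mod 2 = 1+0+1+1+0+0+0+0+0+1+1+0+0+0+0+0+1+0+0+0+0+0+0+0+1+1 mod 2 = 0
  c[2] = d·G[:,2] = (10111001111100111000001011)·(10000000000000000000000000) mod 2 = 1+0+0+0+0+0+0+0+0+0+0+0+0+0+0+0+0+0+0+0+0+0+0+0+0+0 mod 2 = 1
  c[3] = d·G[:,3] = (10111001111100111000001011)·(01110001111000111100001111) mod 2 = 0+0+1+1+0+0+0+1+1+1+1+0+0+0+1+1+1+0+0+0+0+0+1+0+1+1 mod 2 = 0
  c[4] = d·G[:,4] = (10111001111100111000001011)·(01000000000000000000000000) mod 2 = 0+0+0+0+0+0+0+0+0+0+0+0+0+0+0+0+0+0+0+0+0+0+0+0+0+0 mod 2 = 0
  c[5] = d·G[:,5] = (10111001111100111000001011)·(00100000000000000000000000) mod 2 = 0+0+1+0+0+0+0+0+0+0+0+0+0+0+0+0+0+0+0+0+0+0+0+0+0+0 mod 2 = 1
  c[6] = d·G[:,6] = (10111001111100111000001011)·(00010000000000000000000000) mod 2 = 0+0+0+1+0+0+0+0+0+0+0+0+0+0+0+0+0+0+0+0+0+0+0+0+0+0 mod 2 = 1
  c[7] = d·G[:,7] = (10111001111100111000001011)·(00001111111000000011111111) mod 2 = 0+0+0+0+1+0+0+1+1+1+1+0+0+0+0+0+0+0+0+0+0+0+1+0+1+1 mod 2 = 0
  c[8] = d·G[:,8] = (10111001111100111000001011)·(00001000000000000000000000) mod 2 = 0+0+0+0+1+0+0+0+0+0+0+0+0+0+0+0+0+0+0+0+0+0+0+0+0+0 mod 2 = 1
  c[9] = d·G[:,9] = (10111001111100111000001011)·(00000100000000000000000000) mod 2 = 0+0+0+0+0+0+0+0+0+0+0+0+0+0+0+0+0+0+0+0+0+0+0+0+0+0 mod 2 = 0
  c[10] = d·G[:,10] = (10111001111100111000001011)·(00000010000000000000000000) mod 2 = 0+0+0+0+0+0+0+0+0+0+0+0+0+0+0+0+0+0+0+0+0+0+0+0+0+0 mod 2 = 0
  c[11] = d·G[:,11] = (10111001111100111000001011)·(00000001000000000000000000) mod 2 = 0+0+0+0+0+0+0+1+0+0+0+0+0+0+0+0+0+0+0+0+0+0+0+0+0+0 mod 2 = 1
  c[12] = d·G[:,12] = (10111001111100111000001011)·(00000000100000000000000000) mod 2 = 0+0+0+0+0+0+0+0+1+0+0+0+0+0+0+0+0+0+0+0+0+0+0+0+0+0 mod 2 = 1
  c[13] = d·G[:,13] = (10111001111100111000001011)·(00000000010000000000000000) mod 2 = 0+0+0+0+0+0+0+0+0+1+0+0+0+0+0+0+0+0+0+0+0+0+0+0+0+0 mod 2 = 1
  c[14] = d·G[:,14] = (10111001111100111000001011)·(00000000001000000000000000) mod 2 = 0+0+0+0+0+0+0+0+0+0+1+0+0+0+0+0+0+0+0+0+0+0+0+0+0+0 mod 2 = 1
  c[15] = d·G[:,15] = (10111001111100111000001011)·(00000000000111111111111111) mod 2 = 0+0+0+0+0+0+0+0+0+0+0+1+0+0+1+1+1+0+0+0+0+0+1+0+1+1 mod 2 = 1
  c[16] = d·G[:,16] = (10111001111100111000001011)·(00000000000100000000000000) mod 2 = 0+0+0+0+0+0+0+0+0+0+0+1+0+0+0+0+0+0+0+0+0+0+0+0+0+0 mod 2 = 1
  c[17] = d·G[:,17] = (10111001111100111000001011)·(00000000000010000000000000) mod 2 = 0+0+0+0+0+0+0+0+0+0+0+0+0+0+0+0+0+0+0+0+0+0+0+0+0+0 mod 2 = 0
  c[18] = d·G[:,18] = (10111001111100111000001011)·(00000000000001000000000000) mod 2 = 0+0+0+0+0+0+0+0+0+0+0+0+0+0+0+0+0+0+0+0+0+0+0+0+0+0 mod 2 = 0
  c[19] = d·G[:,19] = (10111001111100111000001011)·(00000000000000100000000000) mod 2 = 0+0+0+0+0+0+0+0+0+0+0+0+0+0+1+0+0+0+0+0+0+0+0+0+0+0 mod 2 = 1
  c[20] = d·G[:,20] = (10111001111100111000001011)·(00000000000000010000000000) mod 2 = 0+0+0+0+0+0+0+0+0+0+0+0+0+0+0+1+0+0+0+0+0+0+0+0+0+0 mod 2 = 1
  c[21] = d·G[:,21] = (10111001111100111000001011)·(00000000000000001000000000) mod 2 = 0+0+0+0+0+0+0+0+0+0+0+0+0+0+0+0+1+0+0+0+0+0+0+0+0+0 mod 2 = 1
  c[22] = d·G[:,22] = (10111001111100111000001011)·(00000000000000000100000000) mod 2 = 0+0+0+0+0+0+0+0+0+0+0+0+0+0+0+0+0+0+0+0+0+0+0+0+0+0 mod 2 = 0
  c[23] = d·G[:,23] = (10111001111100111000001011)·(00000000000000000010000000) mod 2 = 0+0+0+0+0+0+0+0+0+0+0+0+0+0+0+0+0+0+0+0+0+0+0+0+0+0 mod 2 = 0
  c[24] = d·G[:,24] = (10111001111100111000001011)·(00000000000000000001000000) mod 2 = 0+0+0+0+0+0+0+0+0+0+0+0+0+0+0+0+0+0+0+0+0+0+0+0+0+0 mod 2 = 0
  c[25] = d·G[:,25] = (10111001111100111000001011)·(00000000000000000000100000) mod 2 = 0+0+0+0+0+0+0+0+0+0+0+0+0+0+0+0+0+0+0+0+0+0+0+0+0+0 mod 2 = 0
  c[26] = d·G[:,26] = (10111001111100111000001011)·(00000000000000000000010000) mod 2 = 0+0+0+0+0+0+0+0+0+0+0+0+0+0+0+0+0+0+0+0+0+0+0+0+0+0 mod 2 = 0
  c[27] = d·G[:,27] = (10111001111100111000001011)·(00000000000000000000001000) mod 2 = 0+0+0+0+0+0+0+0+0+0+0+0+0+0+0+0+0+0+0+0+0+0+1+0+0+0 mod 2 = 1
  c[28] = d·G[:,28] = (10111001111100111000001011)·(00000000000000000000000100) mod 2 = 0+0+0+0+0+0+0+0+0+0+0+0+0+0+0+0+0+0+0+0+0+0+0+0+0+0 mod 2 = 0
  c[29] = d·G[:,29] = (10111001111100111000001011)·(00000000000000000000000010) mod 2 = 0+0+0+0+0+0+0+0+0+0+0+0+0+0+0+0+0+0+0+0+0+0+0+0+1+0 mod 2 = 1
  c[30] = d·G[:,30] = (10111001111100111000001011)·(00000000000000000000000001) mod 2 = 0+0+0+0+0+0+0+0+0+0+0+0+0+0+0+0+0+0+0+0+0+0+0+0+0+1 mod 2 = 1
Codeword = 0010011010011111100111000001011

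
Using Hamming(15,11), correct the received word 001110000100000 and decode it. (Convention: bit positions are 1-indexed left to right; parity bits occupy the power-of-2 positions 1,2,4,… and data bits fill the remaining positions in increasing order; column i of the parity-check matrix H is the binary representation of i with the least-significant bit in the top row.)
Syndrome s = H · r^T (mod 2), r = 001110000100000:
  s[0] = (101010101010101)·(001110000100000) mod 2 = 0+0+1+0+1+0+0+0+0+0+0+0+0+0+0 mod 2 = 0
  s[1] = (011001100110011)·(001110000100000) mod 2 = 0+0+1+0+0+0+0+0+0+1+0+0+0+0+0 mod 2 = 0
  s[2] = (000111100001111)·(001110000100000) mod 2 = 0+0+0+1+1+0+0+0+0+0+0+0+0+0+0 mod 2 = 0
  s[3] = (000000011111111)·(001110000100000) mod 2 = 0+0+0+0+0+0+0+0+0+1+0+0+0+0+0 mod 2 = 1
Syndrome = 0001
Column 8 of H equals this syndrome → error at bit 8 (1-indexed).
Flip bit 8: 001110000100000 → 001110010100000
Extract data bits at positions {3,5,6,7,9,10,11,12,13,14,15}: 11000100000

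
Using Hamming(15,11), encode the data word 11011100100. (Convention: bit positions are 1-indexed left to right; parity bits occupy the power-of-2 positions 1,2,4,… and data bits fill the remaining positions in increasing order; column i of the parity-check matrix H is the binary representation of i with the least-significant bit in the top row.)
Codeword c = d · G (mod 2), d = 11011100100:
  c[0] = d·G[:,0] = (11011100100)·(11011010101) mod 2 = 1+1+0+1+1+0+0+0+1+0+0 mod 2 = 1
  c[1] = d·G[:,1] = (11011100100)·(10110110011) mod 2 = 1+0+0+1+0+1+0+0+0+0+0 mod 2 = 1
  c[2] = d·G[:,2] = (11011100100)·(10000000000) mod 2 = 1+0+0+0+0+0+0+0+0+0+0 mod 2 = 1
  c[3] = d·G[:,3] = (11011100100)·(01110001111) mod 2 = 0+1+0+1+0+0+0+0+1+0+0 mod 2 = 1
  c[4] = d·G[:,4] = (11011100100)·(01000000000) mod 2 = 0+1+0+0+0+0+0+0+0+0+0 mod 2 = 1
  c[5] = d·G[:,5] = (11011100100)·(00100000000) mod 2 = 0+0+0+0+0+0+0+0+0+0+0 mod 2 = 0
  c[6] = d·G[:,6] = (11011100100)·(00010000000) mod 2 = 0+0+0+1+0+0+0+0+0+0+0 mod 2 = 1
  c[7] = d·G[:,7] = (11011100100)·(00001111111) mod 2 = 0+0+0+0+1+1+0+0+1+0+0 mod 2 = 1
  c[8] = d·G[:,8] = (11011100100)·(00001000000) mod 2 = 0+0+0+0+1+0+0+0+0+0+0 mod 2 = 1
  c[9] = d·G[:,9] = (11011100100)·(00000100000) mod 2 = 0+0+0+0+0+1+0+0+0+0+0 mod 2 = 1
  c[10] = d·G[:,10] = (11011100100)·(00000010000) mod 2 = 0+0+0+0+0+0+0+0+0+0+0 mod 2 = 0
  c[11] = d·G[:,11] = (11011100100)·(00000001000) mod 2 = 0+0+0+0+0+0+0+0+0+0+0 mod 2 = 0
  c[12] = d·G[:,12] = (11011100100)·(00000000100) mod 2 = 0+0+0+0+0+0+0+0+1+0+0 mod 2 = 1
  c[13] = d·G[:,13] = (11011100100)·(00000000010) mod 2 = 0+0+0+0+0+0+0+0+0+0+0 mod 2 = 0
  c[14] = d·G[:,14] = (11011100100)·(00000000001) mod 2 = 0+0+0+0+0+0+0+0+0+0+0 mod 2 = 0
Codeword = 111110111100100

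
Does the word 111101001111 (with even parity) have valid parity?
Sum of all bits: 1+1+1+1+0+1+0+0+1+1+1+1 = 9; 9 mod 2 = 1. Result is 1 → parity error detected.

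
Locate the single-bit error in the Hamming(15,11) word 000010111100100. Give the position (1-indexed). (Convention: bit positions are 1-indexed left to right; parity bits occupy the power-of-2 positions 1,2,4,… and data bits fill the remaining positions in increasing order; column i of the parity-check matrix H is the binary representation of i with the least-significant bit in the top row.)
Syndrome s = H · r^T (mod 2), r = 000010111100100:
  s[0] = (101010101010101)·(000010111100100) mod 2 = 0+0+0+0+1+0+1+0+1+0+0+0+1+0+0 mod 2 = 0
  s[1] = (011001100110011)·(000010111100100) mod 2 = 0+0+0+0+0+0+1+0+0+1+0+0+0+0+0 mod 2 = 0
  s[2] = (000111100001111)·(000010111100100) mod 2 = 0+0+0+0+1+0+1+0+0+0+0+0+1+0+0 mod 2 = 1
  s[3] = (000000011111111)·(000010111100100) mod 2 = 0+0+0+0+0+0+0+1+1+1+0+0+1+0+0 mod 2 = 0
Syndrome = 0010
Column i of H is the binary representation of i, so the syndrome is the binary index of the flipped bit.
Read s = 0010 with s[0] as LSB: 0·2^0 + 0·2^1 + 1·2^2 + 0·2^3 = 4.
Error is at bit position 4.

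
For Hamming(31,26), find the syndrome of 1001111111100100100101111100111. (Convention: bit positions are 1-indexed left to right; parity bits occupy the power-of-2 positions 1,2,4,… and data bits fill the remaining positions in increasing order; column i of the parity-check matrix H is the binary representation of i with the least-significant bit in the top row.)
Syndrome s = H · r^T (mod 2), r = 1001111111100100100101111100111:
  s[0] = (1010101010101010101010101010101)·(1001111111100100100101111100111) mod 2 = 1+0+0+0+1+0+1+0+1+0+1+0+0+0+0+0+1+0+0+0+0+0+1+0+1+0+0+0+1+0+1 mod 2 = 0
  s[1] = (0110011001100110011001100110011)·(1001111111100100100101111100111) mod 2 = 0+0+0+0+0+1+1+0+0+1+1+0+0+1+0+0+0+0+0+0+0+1+1+0+0+1+0+0+0+1+1 mod 2 = 0
  s[2] = (0001111000011110000111100001111)·(1001111111100100100101111100111) mod 2 = 0+0+0+1+1+1+1+0+0+0+0+0+0+1+0+0+0+0+0+1+0+1+1+0+0+0+0+0+1+1+1 mod 2 = 1
  s[3] = (0000000111111110000000011111111)·(1001111111100100100101111100111) mod 2 = 0+0+0+0+0+0+0+1+1+1+1+0+0+1+0+0+0+0+0+0+0+0+0+1+1+1+0+0+1+1+1 mod 2 = 1
  s[4] = (0000000000000001111111111111111)·(1001111111100100100101111100111) mod 2 = 0+0+0+0+0+0+0+0+0+0+0+0+0+0+0+0+1+0+0+1+0+1+1+1+1+1+0+0+1+1+1 mod 2 = 0
Syndrome = 00110
Non-zero syndrome: error at position 12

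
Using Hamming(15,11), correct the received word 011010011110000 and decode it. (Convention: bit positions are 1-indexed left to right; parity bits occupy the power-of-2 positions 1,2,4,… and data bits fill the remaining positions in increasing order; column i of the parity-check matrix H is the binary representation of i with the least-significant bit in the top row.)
Syndrome s = H · r^T (mod 2), r = 011010011110000:
  s[0] = (101010101010101)·(011010011110000) mod 2 = 0+0+1+0+1+0+0+0+1+0+1+0+0+0+0 mod 2 = 0
  s[1] = (011001100110011)·(011010011110000) mod 2 = 0+1+1+0+0+0+0+0+0+1+1+0+0+0+0 mod 2 = 0
  s[2] = (000111100001111)·(011010011110000) mod 2 = 0+0+0+0+1+0+0+0+0+0+0+0+0+0+0 mod 2 = 1
  s[3] = (000000011111111)·(011010011110000) mod 2 = 0+0+0+0+0+0+0+1+1+1+1+0+0+0+0 mod 2 = 0
Syndrome = 0010
Column 4 of H equals this syndrome → error at bit 4 (1-indexed).
Flip bit 4: 011010011110000 → 011110011110000
Extract data bits at positions {3,5,6,7,9,10,11,12,13,14,15}: 11001110000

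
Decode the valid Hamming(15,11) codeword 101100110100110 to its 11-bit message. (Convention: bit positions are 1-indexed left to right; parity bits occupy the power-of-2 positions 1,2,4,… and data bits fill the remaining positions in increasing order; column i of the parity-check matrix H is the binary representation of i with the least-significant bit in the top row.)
Parity bits occupy power-of-2 positions; data bits are at positions {3,5,6,7,9,10,11,12,13,14,15} (1-indexed).
Extract: c[3]=1 c[5]=0 c[6]=0 c[7]=1 c[9]=0 c[10]=1 c[11]=0 c[12]=0 c[13]=1 c[14]=1 c[15]=0
Data = 10010100110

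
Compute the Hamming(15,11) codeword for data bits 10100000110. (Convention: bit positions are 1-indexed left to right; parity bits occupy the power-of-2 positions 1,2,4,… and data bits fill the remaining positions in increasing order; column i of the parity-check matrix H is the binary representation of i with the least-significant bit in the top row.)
Codeword c = d · G (mod 2), d = 10100000110:
  c[0] = d·G[:,0] = (10100000110)·(11011010101) mod 2 = 1+0+0+0+0+0+0+0+1+0+0 mod 2 = 0
  c[1] = d·G[:,1] = (10100000110)·(10110110011) mod 2 = 1+0+1+0+0+0+0+0+0+1+0 mod 2 = 1
  c[2] = d·G[:,2] = (10100000110)·(10000000000) mod 2 = 1+0+0+0+0+0+0+0+0+0+0 mod 2 = 1
  c[3] = d·G[:,3] = (10100000110)·(01110001111) mod 2 = 0+0+1+0+0+0+0+0+1+1+0 mod 2 = 1
  c[4] = d·G[:,4] = (10100000110)·(01000000000) mod 2 = 0+0+0+0+0+0+0+0+0+0+0 mod 2 = 0
  c[5] = d·G[:,5] = (10100000110)·(00100000000) mod 2 = 0+0+1+0+0+0+0+0+0+0+0 mod 2 = 1
  c[6] = d·G[:,6] = (10100000110)·(00010000000) mod 2 = 0+0+0+0+0+0+0+0+0+0+0 mod 2 = 0
  c[7] = d·G[:,7] = (10100000110)·(00001111111) mod 2 = 0+0+0+0+0+0+0+0+1+1+0 mod 2 = 0
  c[8] = d·G[:,8] = (10100000110)·(00001000000) mod 2 = 0+0+0+0+0+0+0+0+0+0+0 mod 2 = 0
  c[9] = d·G[:,9] = (10100000110)·(00000100000) mod 2 = 0+0+0+0+0+0+0+0+0+0+0 mod 2 = 0
  c[10] = d·G[:,10] = (10100000110)·(00000010000) mod 2 = 0+0+0+0+0+0+0+0+0+0+0 mod 2 = 0
  c[11] = d·G[:,11] = (10100000110)·(00000001000) mod 2 = 0+0+0+0+0+0+0+0+0+0+0 mod 2 = 0
  c[12] = d·G[:,12] = (10100000110)·(00000000100) mod 2 = 0+0+0+0+0+0+0+0+1+0+0 mod 2 = 1
  c[13] = d·G[:,13] = (10100000110)·(00000000010) mod 2 = 0+0+0+0+0+0+0+0+0+1+0 mod 2 = 1
  c[14] = d·G[:,14] = (10100000110)·(00000000001) mod 2 = 0+0+0+0+0+0+0+0+0+0+0 mod 2 = 0
Codeword = 011101000000110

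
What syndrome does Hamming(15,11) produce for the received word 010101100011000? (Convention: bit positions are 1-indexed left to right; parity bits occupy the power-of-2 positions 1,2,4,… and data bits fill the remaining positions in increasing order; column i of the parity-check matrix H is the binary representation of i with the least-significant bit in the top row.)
Syndrome s = H · r^T (mod 2), r = 010101100011000:
  s[0] = (101010101010101)·(010101100011000) mod 2 = 0+0+0+0+0+0+1+0+0+0+1+0+0+0+0 mod 2 = 0
  s[1] = (011001100110011)·(010101100011000) mod 2 = 0+1+0+0+0+1+1+0+0+0+1+0+0+0+0 mod 2 = 0
  s[2] = (000111100001111)·(010101100011000) mod 2 = 0+0+0+1+0+1+1+0+0+0+0+1+0+0+0 mod 2 = 0
  s[3] = (000000011111111)·(010101100011000) mod 2 = 0+0+0+0+0+0+0+0+0+0+1+1+0+0+0 mod 2 = 0
Syndrome = 0000
s = 0: no error detected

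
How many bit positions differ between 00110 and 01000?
XOR = 01110, count of 1s = 3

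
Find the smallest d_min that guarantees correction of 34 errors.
Correcting t errors requires d_min ≥ 2t + 1 = 2·34 + 1 = 69.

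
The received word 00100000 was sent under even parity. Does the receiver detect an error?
Sum of received bits: 0+0+1+0+0+0+0+0 = 1; 1 mod 2 = 1. Result is 1 ≠ 0 → error detected.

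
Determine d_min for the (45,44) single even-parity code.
d_min = 2 (flipping one data bit also flips the parity bit, so the two closest codewords differ in exactly 2 positions).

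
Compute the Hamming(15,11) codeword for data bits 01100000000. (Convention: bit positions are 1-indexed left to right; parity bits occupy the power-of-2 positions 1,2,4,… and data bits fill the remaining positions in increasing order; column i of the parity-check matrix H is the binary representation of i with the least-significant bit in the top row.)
Codeword c = d · G (mod 2), d = 01100000000:
  c[0] = d·G[:,0] = (01100000000)·(11011010101) mod 2 = 0+1+0+0+0+0+0+0+0+0+0 mod 2 = 1
  c[1] = d·G[:,1] = (01100000000)·(10110110011) mod 2 = 0+0+1+0+0+0+0+0+0+0+0 mod 2 = 1
  c[2] = d·G[:,2] = (01100000000)·(10000000000) mod 2 = 0+0+0+0+0+0+0+0+0+0+0 mod 2 = 0
  c[3] = d·G[:,3] = (01100000000)·(01110001111) mod 2 = 0+1+1+0+0+0+0+0+0+0+0 mod 2 = 0
  c[4] = d·G[:,4] = (01100000000)·(01000000000) mod 2 = 0+1+0+0+0+0+0+0+0+0+0 mod 2 = 1
  c[5] = d·G[:,5] = (01100000000)·(00100000000) mod 2 = 0+0+1+0+0+0+0+0+0+0+0 mod 2 = 1
  c[6] = d·G[:,6] = (01100000000)·(00010000000) mod 2 = 0+0+0+0+0+0+0+0+0+0+0 mod 2 = 0
  c[7] = d·G[:,7] = (01100000000)·(00001111111) mod 2 = 0+0+0+0+0+0+0+0+0+0+0 mod 2 = 0
  c[8] = d·G[:,8] = (01100000000)·(00001000000) mod 2 = 0+0+0+0+0+0+0+0+0+0+0 mod 2 = 0
  c[9] = d·G[:,9] = (01100000000)·(00000100000) mod 2 = 0+0+0+0+0+0+0+0+0+0+0 mod 2 = 0
  c[10] = d·G[:,10] = (01100000000)·(00000010000) mod 2 = 0+0+0+0+0+0+0+0+0+0+0 mod 2 = 0
  c[11] = d·G[:,11] = (01100000000)·(00000001000) mod 2 = 0+0+0+0+0+0+0+0+0+0+0 mod 2 = 0
  c[12] = d·G[:,12] = (01100000000)·(00000000100) mod 2 = 0+0+0+0+0+0+0+0+0+0+0 mod 2 = 0
  c[13] = d·G[:,13] = (01100000000)·(00000000010) mod 2 = 0+0+0+0+0+0+0+0+0+0+0 mod 2 = 0
  c[14] = d·G[:,14] = (01100000000)·(00000000001) mod 2 = 0+0+0+0+0+0+0+0+0+0+0 mod 2 = 0
Codeword = 110011000000000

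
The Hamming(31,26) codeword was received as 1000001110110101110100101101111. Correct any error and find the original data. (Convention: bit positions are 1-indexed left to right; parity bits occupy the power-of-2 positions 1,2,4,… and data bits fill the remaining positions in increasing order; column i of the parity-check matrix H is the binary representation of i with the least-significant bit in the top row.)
Syndrome s = H · r^T (mod 2), r = 1000001110110101110100101101111:
  s[0] = (1010101010101010101010101010101)·(1000001110110101110100101101111) mod 2 = 1+0+0+0+0+0+1+0+1+0+1+0+0+0+0+0+1+0+0+0+0+0+1+0+1+0+0+0+1+0+1 mod 2 = 1
  s[1] = (0110011001100110011001100110011)·(1000001110110101110100101101111) mod 2 = 0+0+0+0+0+0+1+0+0+0+1+0+0+1+0+0+0+1+0+0+0+0+1+0+0+1+0+0+0+1+1 mod 2 = 0
  s[2] = (0001111000011110000111100001111)·(1000001110110101110100101101111) mod 2 = 0+0+0+0+0+0+1+0+0+0+0+1+0+1+0+0+0+0+0+1+0+0+1+0+0+0+0+1+1+1+1 mod 2 = 1
  s[3] = (0000000111111110000000011111111)·(1000001110110101110100101101111) mod 2 = 0+0+0+0+0+0+0+1+1+0+1+1+0+1+0+0+0+0+0+0+0+0+0+0+1+1+0+1+1+1+1 mod 2 = 1
  s[4] = (0000000000000001111111111111111)·(1000001110110101110100101101111) mod 2 = 0+0+0+0+0+0+0+0+0+0+0+0+0+0+0+1+1+1+0+1+0+0+1+0+1+1+0+1+1+1+1 mod 2 = 1
Syndrome = 10111
Column 29 of H equals this syndrome → error at bit 29 (1-indexed).
Flip bit 29: 1000001110110101110100101101111 → 1000001110110101110100101101011
Extract data bits at positions {3,5,6,7,9,10,11,12,13,14,15,17,18,19,20,21,22,23,24,25,26,27,28,29,30,31}: 00011011010110100101101011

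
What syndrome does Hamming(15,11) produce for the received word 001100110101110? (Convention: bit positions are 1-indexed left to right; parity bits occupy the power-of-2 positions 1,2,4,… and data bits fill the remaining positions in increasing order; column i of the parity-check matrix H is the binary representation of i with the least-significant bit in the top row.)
Syndrome s = H · r^T (mod 2), r = 001100110101110:
  s[0] = (101010101010101)·(001100110101110) mod 2 = 0+0+1+0+0+0+1+0+0+0+0+0+1+0+0 mod 2 = 1
  s[1] = (011001100110011)·(001100110101110) mod 2 = 0+0+1+0+0+0+1+0+0+1+0+0+0+1+0 mod 2 = 0
  s[2] = (000111100001111)·(001100110101110) mod 2 = 0+0+0+1+0+0+1+0+0+0+0+1+1+1+0 mod 2 = 1
  s[3] = (000000011111111)·(001100110101110) mod 2 = 0+0+0+0+0+0+0+1+0+1+0+1+1+1+0 mod 2 = 1
Syndrome = 1011
Non-zero syndrome: error at position 13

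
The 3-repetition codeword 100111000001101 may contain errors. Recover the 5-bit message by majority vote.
Split into 3-bit blocks and majority-vote each:
  block 1 = 100: 1 ones, 2 zeros → 0
  block 2 = 111: 3 ones, 0 zeros → 1
  block 3 = 000: 0 ones, 3 zeros → 0
  block 4 = 001: 1 ones, 2 zeros → 0
  block 5 = 101: 2 ones, 1 zeros → 1
Decoded = 01001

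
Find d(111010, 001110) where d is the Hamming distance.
XOR = 110100, count of 1s = 3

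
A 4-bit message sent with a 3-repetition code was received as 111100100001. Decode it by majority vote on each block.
Split into 3-bit blocks and majority-vote each:
  block 1 = 111: 3 ones, 0 zeros → 1
  block 2 = 100: 1 ones, 2 zeros → 0
  block 3 = 100: 1 ones, 2 zeros → 0
  block 4 = 001: 1 ones, 2 zeros → 0
Decoded = 1000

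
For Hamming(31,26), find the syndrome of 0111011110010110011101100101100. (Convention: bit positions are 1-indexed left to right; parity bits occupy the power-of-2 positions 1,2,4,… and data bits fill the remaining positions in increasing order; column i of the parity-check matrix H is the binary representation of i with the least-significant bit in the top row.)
Syndrome s = H · r^T (mod 2), r = 0111011110010110011101100101100:
  s[0] = (1010101010101010101010101010101)·(0111011110010110011101100101100) mod 2 = 0+0+1+0+0+0+1+0+1+0+0+0+0+0+1+0+0+0+1+0+0+0+1+0+0+0+0+0+1+0+0 mod 2 = 1
  s[1] = (0110011001100110011001100110011)·(0111011110010110011101100101100) mod 2 = 0+1+1+0+0+1+1+0+0+0+0+0+0+1+1+0+0+1+1+0+0+1+1+0+0+1+0+0+0+0+0 mod 2 = 1
  s[2] = (0001111000011110000111100001111)·(0111011110010110011101100101100) mod 2 = 0+0+0+1+0+1+1+0+0+0+0+1+0+1+1+0+0+0+0+1+0+1+1+0+0+0+0+1+1+0+0 mod 2 = 1
  s[3] = (0000000111111110000000011111111)·(0111011110010110011101100101100) mod 2 = 0+0+0+0+0+0+0+1+1+0+0+1+0+1+1+0+0+0+0+0+0+0+0+0+0+1+0+1+1+0+0 mod 2 = 0
  s[4] = (0000000000000001111111111111111)·(0111011110010110011101100101100) mod 2 = 0+0+0+0+0+0+0+0+0+0+0+0+0+0+0+0+0+1+1+1+0+1+1+0+0+1+0+1+1+0+0 mod 2 = 0
Syndrome = 11100
Non-zero syndrome: error at position 7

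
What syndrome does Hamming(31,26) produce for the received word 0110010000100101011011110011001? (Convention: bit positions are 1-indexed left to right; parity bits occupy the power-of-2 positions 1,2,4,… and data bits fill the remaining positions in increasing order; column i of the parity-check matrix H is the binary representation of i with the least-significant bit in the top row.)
Syndrome s = H · r^T (mod 2), r = 0110010000100101011011110011001:
  s[0] = (1010101010101010101010101010101)·(0110010000100101011011110011001) mod 2 = 0+0+1+0+0+0+0+0+0+0+1+0+0+0+0+0+0+0+1+0+1+0+1+0+0+0+1+0+0+0+1 mod 2 = 1
  s[1] = (0110011001100110011001100110011)·(0110010000100101011011110011001) mod 2 = 0+1+1+0+0+1+0+0+0+0+1+0+0+1+0+0+0+1+1+0+0+1+1+0+0+0+1+0+0+0+1 mod 2 = 1
  s[2] = (0001111000011110000111100001111)·(0110010000100101011011110011001) mod 2 = 0+0+0+0+0+1+0+0+0+0+0+0+0+1+0+0+0+0+0+0+1+1+1+0+0+0+0+1+0+0+1 mod 2 = 1
  s[3] = (0000000111111110000000011111111)·(0110010000100101011011110011001) mod 2 = 0+0+0+0+0+0+0+0+0+0+1+0+0+1+0+0+0+0+0+0+0+0+0+1+0+0+1+1+0+0+1 mod 2 = 0
  s[4] = (0000000000000001111111111111111)·(0110010000100101011011110011001) mod 2 = 0+0+0+0+0+0+0+0+0+0+0+0+0+0+0+1+0+1+1+0+1+1+1+1+0+0+1+1+0+0+1 mod 2 = 0
Syndrome = 11100
Non-zero syndrome: error at position 7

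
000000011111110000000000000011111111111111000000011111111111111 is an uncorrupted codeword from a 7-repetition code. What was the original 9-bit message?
Split into 7-bit blocks: 0000000 1111111 0000000 0000000 1111111 1111111 0000000 1111111 1111111
Data = 010011011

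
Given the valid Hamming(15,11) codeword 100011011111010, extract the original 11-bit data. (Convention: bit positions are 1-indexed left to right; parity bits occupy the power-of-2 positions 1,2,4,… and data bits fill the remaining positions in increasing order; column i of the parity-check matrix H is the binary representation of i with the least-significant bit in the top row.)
Parity bits occupy power-of-2 positions; data bits are at positions {3,5,6,7,9,10,11,12,13,14,15} (1-indexed).
Extract: c[3]=0 c[5]=1 c[6]=1 c[7]=0 c[9]=1 c[10]=1 c[11]=1 c[12]=1 c[13]=0 c[14]=1 c[15]=0
Data = 01101111010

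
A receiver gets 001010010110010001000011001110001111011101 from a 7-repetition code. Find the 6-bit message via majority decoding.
Split into 7-bit blocks and majority-vote each:
  block 1 = 0010100: 2 ones, 5 zeros → 0
  block 2 = 1011001: 4 ones, 3 zeros → 1
  block 3 = 0001000: 1 ones, 6 zeros → 0
  block 4 = 0110011: 4 ones, 3 zeros → 1
  block 5 = 1000111: 4 ones, 3 zeros → 1
  block 6 = 1011101: 5 ones, 2 zeros → 1
Decoded = 010111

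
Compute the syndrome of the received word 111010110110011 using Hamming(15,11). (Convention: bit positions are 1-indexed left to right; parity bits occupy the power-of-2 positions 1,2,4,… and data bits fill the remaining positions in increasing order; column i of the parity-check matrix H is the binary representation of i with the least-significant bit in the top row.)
Syndrome s = H · r^T (mod 2), r = 111010110110011:
  s[0] = (101010101010101)·(111010110110011) mod 2 = 1+0+1+0+1+0+1+0+0+0+1+0+0+0+1 mod 2 = 0
  s[1] = (011001100110011)·(111010110110011) mod 2 = 0+1+1+0+0+0+1+0+0+1+1+0+0+1+1 mod 2 = 1
  s[2] = (000111100001111)·(111010110110011) mod 2 = 0+0+0+0+1+0+1+0+0+0+0+0+0+1+1 mod 2 = 0
  s[3] = (000000011111111)·(111010110110011) mod 2 = 0+0+0+0+0+0+0+1+0+1+1+0+0+1+1 mod 2 = 1
Syndrome = 0101
Non-zero syndrome: error at position 10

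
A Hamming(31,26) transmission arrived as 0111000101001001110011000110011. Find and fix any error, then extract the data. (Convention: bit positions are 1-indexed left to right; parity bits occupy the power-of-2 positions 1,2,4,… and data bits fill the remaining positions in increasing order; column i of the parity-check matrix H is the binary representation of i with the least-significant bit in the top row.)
Syndrome s = H · r^T (mod 2), r = 0111000101001001110011000110011:
  s[0] = (1010101010101010101010101010101)·(0111000101001001110011000110011) mod 2 = 0+0+1+0+0+0+0+0+0+0+0+0+1+0+0+0+1+0+0+0+1+0+0+0+0+0+1+0+0+0+1 mod 2 = 0
  s[1] = (0110011001100110011001100110011)·(0111000101001001110011000110011) mod 2 = 0+1+1+0+0+0+0+0+0+1+0+0+0+0+0+0+0+1+0+0+0+1+0+0+0+1+1+0+0+1+1 mod 2 = 1
  s[2] = (0001111000011110000111100001111)·(0111000101001001110011000110011) mod 2 = 0+0+0+1+0+0+0+0+0+0+0+0+1+0+0+0+0+0+0+0+1+1+0+0+0+0+0+0+0+1+1 mod 2 = 0
  s[3] = (0000000111111110000000011111111)·(0111000101001001110011000110011) mod 2 = 0+0+0+0+0+0+0+1+0+1+0+0+1+0+0+0+0+0+0+0+0+0+0+0+0+1+1+0+0+1+1 mod 2 = 1
  s[4] = (0000000000000001111111111111111)·(0111000101001001110011000110011) mod 2 = 0+0+0+0+0+0+0+0+0+0+0+0+0+0+0+1+1+1+0+0+1+1+0+0+0+1+1+0+0+1+1 mod 2 = 1
Syndrome = 01011
Column 26 of H equals this syndrome → error at bit 26 (1-indexed).
Flip bit 26: 0111000101001001110011000110011 → 0111000101001001110011000010011
Extract data bits at positions {3,5,6,7,9,10,11,12,13,14,15,17,18,19,20,21,22,23,24,25,26,27,28,29,30,31}: 10000100100110011000010011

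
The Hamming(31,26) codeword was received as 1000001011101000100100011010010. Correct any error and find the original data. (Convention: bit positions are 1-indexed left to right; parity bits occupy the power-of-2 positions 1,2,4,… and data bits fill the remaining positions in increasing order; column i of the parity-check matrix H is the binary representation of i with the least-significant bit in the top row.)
Syndrome s = H · r^T (mod 2), r = 1000001011101000100100011010010:
  s[0] = (1010101010101010101010101010101)·(1000001011101000100100011010010) mod 2 = 1+0+0+0+0+0+1+0+1+0+1+0+1+0+0+0+1+0+0+0+0+0+0+0+1+0+1+0+0+0+0 mod 2 = 0
  s[1] = (0110011001100110011001100110011)·(1000001011101000100100011010010) mod 2 = 0+0+0+0+0+0+1+0+0+1+1+0+0+0+0+0+0+0+0+0+0+0+0+0+0+0+1+0+0+1+0 mod 2 = 1
  s[2] = (0001111000011110000111100001111)·(1000001011101000100100011010010) mod 2 = 0+0+0+0+0+0+1+0+0+0+0+0+1+0+0+0+0+0+0+1+0+0+0+0+0+0+0+0+0+1+0 mod 2 = 0
  s[3] = (0000000111111110000000011111111)·(1000001011101000100100011010010) mod 2 = 0+0+0+0+0+0+0+0+1+1+1+0+1+0+0+0+0+0+0+0+0+0+0+1+1+0+1+0+0+1+0 mod 2 = 0
  s[4] = (0000000000000001111111111111111)·(1000001011101000100100011010010) mod 2 = 0+0+0+0+0+0+0+0+0+0+0+0+0+0+0+0+1+0+0+1+0+0+0+1+1+0+1+0+0+1+0 mod 2 = 0
Syndrome = 01000
Column 2 of H equals this syndrome → error at bit 2 (1-indexed).
Flip bit 2: 1000001011101000100100011010010 → 1100001011101000100100011010010
Extract data bits at positions {3,5,6,7,9,10,11,12,13,14,15,17,18,19,20,21,22,23,24,25,26,27,28,29,30,31}: 00011110100100100011010010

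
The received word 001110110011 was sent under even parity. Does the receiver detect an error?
Sum of received bits: 0+0+1+1+1+0+1+1+0+0+1+1 = 7; 7 mod 2 = 1. Result is 1 ≠ 0 → error detected.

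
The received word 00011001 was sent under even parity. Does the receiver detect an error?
Sum of received bits: 0+0+0+1+1+0+0+1 = 3; 3 mod 2 = 1. Result is 1 ≠ 0 → error detected.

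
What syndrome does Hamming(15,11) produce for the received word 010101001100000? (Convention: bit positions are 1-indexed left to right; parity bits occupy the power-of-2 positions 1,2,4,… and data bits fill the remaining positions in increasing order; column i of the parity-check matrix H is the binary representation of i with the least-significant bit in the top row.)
Syndrome s = H · r^T (mod 2), r = 010101001100000:
  s[0] = (101010101010101)·(010101001100000) mod 2 = 0+0+0+0+0+0+0+0+1+0+0+0+0+0+0 mod 2 = 1
  s[1] = (011001100110011)·(010101001100000) mod 2 = 0+1+0+0+0+1+0+0+0+1+0+0+0+0+0 mod 2 = 1
  s[2] = (000111100001111)·(010101001100000) mod 2 = 0+0+0+1+0+1+0+0+0+0+0+0+0+0+0 mod 2 = 0
  s[3] = (000000011111111)·(010101001100000) mod 2 = 0+0+0+0+0+0+0+0+1+1+0+0+0+0+0 mod 2 = 0
Syndrome = 1100
Non-zero syndrome: error at position 3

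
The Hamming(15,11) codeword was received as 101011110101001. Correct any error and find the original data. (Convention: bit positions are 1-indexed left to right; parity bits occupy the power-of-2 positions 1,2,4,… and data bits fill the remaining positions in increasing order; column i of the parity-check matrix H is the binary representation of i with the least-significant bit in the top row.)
Syndrome s = H · r^T (mod 2), r = 101011110101001:
  s[0] = (101010101010101)·(101011110101001) mod 2 = 1+0+1+0+1+0+1+0+0+0+0+0+0+0+1 mod 2 = 1
  s[1] = (011001100110011)·(101011110101001) mod 2 = 0+0+1+0+0+1+1+0+0+1+0+0+0+0+1 mod 2 = 1
  s[2] = (000111100001111)·(101011110101001) mod 2 = 0+0+0+0+1+1+1+0+0+0+0+1+0+0+1 mod 2 = 1
  s[3] = (000000011111111)·(101011110101001) mod 2 = 0+0+0+0+0+0+0+1+0+1+0+1+0+0+1 mod 2 = 0
Syndrome = 1110
Column 7 of H equals this syndrome → error at bit 7 (1-indexed).
Flip bit 7: 101011110101001 → 101011010101001
Extract data bits at positions {3,5,6,7,9,10,11,12,13,14,15}: 11100101001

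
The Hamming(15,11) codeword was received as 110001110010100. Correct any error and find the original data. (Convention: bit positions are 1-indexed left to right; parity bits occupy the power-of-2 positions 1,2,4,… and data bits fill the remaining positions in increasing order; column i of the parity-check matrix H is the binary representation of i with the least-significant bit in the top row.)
Syndrome s = H · r^T (mod 2), r = 110001110010100:
  s[0] = (101010101010101)·(110001110010100) mod 2 = 1+0+0+0+0+0+1+0+0+0+1+0+1+0+0 mod 2 = 0
  s[1] = (011001100110011)·(110001110010100) mod 2 = 0+1+0+0+0+1+1+0+0+0+1+0+0+0+0 mod 2 = 0
  s[2] = (000111100001111)·(110001110010100) mod 2 = 0+0+0+0+0+1+1+0+0+0+0+0+1+0+0 mod 2 = 1
  s[3] = (000000011111111)·(110001110010100) mod 2 = 0+0+0+0+0+0+0+1+0+0+1+0+1+0+0 mod 2 = 1
Syndrome = 0011
Column 12 of H equals this syndrome → error at bit 12 (1-indexed).
Flip bit 12: 110001110010100 → 110001110011100
Extract data bits at positions {3,5,6,7,9,10,11,12,13,14,15}: 00110011100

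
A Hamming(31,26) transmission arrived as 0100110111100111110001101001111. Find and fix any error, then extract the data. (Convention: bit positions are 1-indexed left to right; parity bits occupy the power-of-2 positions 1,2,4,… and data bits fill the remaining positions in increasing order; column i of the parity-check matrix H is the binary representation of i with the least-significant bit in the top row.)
Syndrome s = H · r^T (mod 2), r = 0100110111100111110001101001111:
  s[0] = (1010101010101010101010101010101)·(0100110111100111110001101001111) mod 2 = 0+0+0+0+1+0+0+0+1+0+1+0+0+0+1+0+1+0+0+0+0+0+1+0+1+0+0+0+1+0+1 mod 2 = 1
  s[1] = (0110011001100110011001100110011)·(0100110111100111110001101001111) mod 2 = 0+1+0+0+0+1+0+0+0+1+1+0+0+1+1+0+0+1+0+0+0+1+1+0+0+0+0+0+0+1+1 mod 2 = 1
  s[2] = (0001111000011110000111100001111)·(0100110111100111110001101001111) mod 2 = 0+0+0+0+1+1+0+0+0+0+0+0+0+1+1+0+0+0+0+0+0+1+1+0+0+0+0+1+1+1+1 mod 2 = 0
  s[3] = (0000000111111110000000011111111)·(0100110111100111110001101001111) mod 2 = 0+0+0+0+0+0+0+1+1+1+1+0+0+1+1+0+0+0+0+0+0+0+0+0+1+0+0+1+1+1+1 mod 2 = 1
  s[4] = (0000000000000001111111111111111)·(0100110111100111110001101001111) mod 2 = 0+0+0+0+0+0+0+0+0+0+0+0+0+0+0+1+1+1+0+0+0+1+1+0+1+0+0+1+1+1+1 mod 2 = 0
Syndrome = 11010
Column 11 of H equals this syndrome → error at bit 11 (1-indexed).
Flip bit 11: 0100110111100111110001101001111 → 0100110111000111110001101001111
Extract data bits at positions {3,5,6,7,9,10,11,12,13,14,15,17,18,19,20,21,22,23,24,25,26,27,28,29,30,31}: 01101100011110001101001111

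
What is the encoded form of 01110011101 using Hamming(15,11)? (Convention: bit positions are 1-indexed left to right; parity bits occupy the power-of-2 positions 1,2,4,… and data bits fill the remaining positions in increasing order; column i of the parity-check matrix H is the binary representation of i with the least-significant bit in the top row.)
Codeword c = d · G (mod 2), d = 01110011101:
  c[0] = d·G[:,0] = (01110011101)·(11011010101) mod 2 = 0+1+0+1+0+0+1+0+1+0+1 mod 2 = 1
  c[1] = d·G[:,1] = (01110011101)·(10110110011) mod 2 = 0+0+1+1+0+0+1+0+0+0+1 mod 2 = 0
  c[2] = d·G[:,2] = (01110011101)·(10000000000) mod 2 = 0+0+0+0+0+0+0+0+0+0+0 mod 2 = 0
  c[3] = d·G[:,3] = (01110011101)·(01110001111) mod 2 = 0+1+1+1+0+0+0+1+1+0+1 mod 2 = 0
  c[4] = d·G[:,4] = (01110011101)·(01000000000) mod 2 = 0+1+0+0+0+0+0+0+0+0+0 mod 2 = 1
  c[5] = d·G[:,5] = (01110011101)·(00100000000) mod 2 = 0+0+1+0+0+0+0+0+0+0+0 mod 2 = 1
  c[6] = d·G[:,6] = (01110011101)·(00010000000) mod 2 = 0+0+0+1+0+0+0+0+0+0+0 mod 2 = 1
  c[7] = d·G[:,7] = (01110011101)·(00001111111) mod 2 = 0+0+0+0+0+0+1+1+1+0+1 mod 2 = 0
  c[8] = d·G[:,8] = (01110011101)·(00001000000) mod 2 = 0+0+0+0+0+0+0+0+0+0+0 mod 2 = 0
  c[9] = d·G[:,9] = (01110011101)·(00000100000) mod 2 = 0+0+0+0+0+0+0+0+0+0+0 mod 2 = 0
  c[10] = d·G[:,10] = (01110011101)·(00000010000) mod 2 = 0+0+0+0+0+0+1+0+0+0+0 mod 2 = 1
  c[11] = d·G[:,11] = (01110011101)·(00000001000) mod 2 = 0+0+0+0+0+0+0+1+0+0+0 mod 2 = 1
  c[12] = d·G[:,12] = (01110011101)·(00000000100) mod 2 = 0+0+0+0+0+0+0+0+1+0+0 mod 2 = 1
  c[13] = d·G[:,13] = (01110011101)·(00000000010) mod 2 = 0+0+0+0+0+0+0+0+0+0+0 mod 2 = 0
  c[14] = d·G[:,14] = (01110011101)·(00000000001) mod 2 = 0+0+0+0+0+0+0+0+0+0+1 mod 2 = 1
Codeword = 100011100011101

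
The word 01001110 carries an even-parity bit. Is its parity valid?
Sum of all bits: 0+1+0+0+1+1+1+0 = 4; 4 mod 2 = 0. Result is 0 → valid parity.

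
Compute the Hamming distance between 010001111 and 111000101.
XOR = 101001010, count of 1s = 4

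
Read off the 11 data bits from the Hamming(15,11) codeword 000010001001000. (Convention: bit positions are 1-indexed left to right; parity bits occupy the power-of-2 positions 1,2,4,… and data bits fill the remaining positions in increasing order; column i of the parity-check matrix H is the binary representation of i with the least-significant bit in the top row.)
Parity bits occupy power-of-2 positions; data bits are at positions {3,5,6,7,9,10,11,12,13,14,15} (1-indexed).
Extract: c[3]=0 c[5]=1 c[6]=0 c[7]=0 c[9]=1 c[10]=0 c[11]=0 c[12]=1 c[13]=0 c[14]=0 c[15]=0
Data = 01001001000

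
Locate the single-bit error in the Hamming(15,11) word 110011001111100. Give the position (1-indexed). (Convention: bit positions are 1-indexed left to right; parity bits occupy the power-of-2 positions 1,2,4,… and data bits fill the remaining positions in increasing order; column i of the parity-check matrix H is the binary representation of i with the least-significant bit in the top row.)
Syndrome s = H · r^T (mod 2), r = 110011001111100:
  s[0] = (101010101010101)·(110011001111100) mod 2 = 1+0+0+0+1+0+0+0+1+0+1+0+1+0+0 mod 2 = 1
  s[1] = (011001100110011)·(110011001111100) mod 2 = 0+1+0+0+0+1+0+0+0+1+1+0+0+0+0 mod 2 = 0
  s[2] = (000111100001111)·(110011001111100) mod 2 = 0+0+0+0+1+1+0+0+0+0+0+1+1+0+0 mod 2 = 0
  s[3] = (000000011111111)·(110011001111100) mod 2 = 0+0+0+0+0+0+0+0+1+1+1+1+1+0+0 mod 2 = 1
Syndrome = 1001
Column i of H is the binary representation of i, so the syndrome is the binary index of the flipped bit.
Read s = 1001 with s[0] as LSB: 1·2^0 + 0·2^1 + 0·2^2 + 1·2^3 = 9.
Error is at bit position 9.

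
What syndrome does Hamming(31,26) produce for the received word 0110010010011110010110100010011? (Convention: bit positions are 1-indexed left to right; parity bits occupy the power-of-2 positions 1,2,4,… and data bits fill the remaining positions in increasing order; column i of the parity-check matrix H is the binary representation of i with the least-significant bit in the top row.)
Syndrome s = H · r^T (mod 2), r = 0110010010011110010110100010011:
  s[0] = (1010101010101010101010101010101)·(0110010010011110010110100010011) mod 2 = 0+0+1+0+0+0+0+0+1+0+0+0+1+0+1+0+0+0+0+0+1+0+1+0+0+0+1+0+0+0+1 mod 2 = 0
  s[1] = (0110011001100110011001100110011)·(0110010010011110010110100010011) mod 2 = 0+1+1+0+0+1+0+0+0+0+0+0+0+1+1+0+0+1+0+0+0+0+1+0+0+0+1+0+0+1+1 mod 2 = 0
  s[2] = (0001111000011110000111100001111)·(0110010010011110010110100010011) mod 2 = 0+0+0+0+0+1+0+0+0+0+0+1+1+1+1+0+0+0+0+1+1+0+1+0+0+0+0+0+0+1+1 mod 2 = 0
  s[3] = (0000000111111110000000011111111)·(0110010010011110010110100010011) mod 2 = 0+0+0+0+0+0+0+0+1+0+0+1+1+1+1+0+0+0+0+0+0+0+0+0+0+0+1+0+0+1+1 mod 2 = 0
  s[4] = (0000000000000001111111111111111)·(0110010010011110010110100010011) mod 2 = 0+0+0+0+0+0+0+0+0+0+0+0+0+0+0+0+0+1+0+1+1+0+1+0+0+0+1+0+0+1+1 mod 2 = 1
Syndrome = 00001
Non-zero syndrome: error at position 16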